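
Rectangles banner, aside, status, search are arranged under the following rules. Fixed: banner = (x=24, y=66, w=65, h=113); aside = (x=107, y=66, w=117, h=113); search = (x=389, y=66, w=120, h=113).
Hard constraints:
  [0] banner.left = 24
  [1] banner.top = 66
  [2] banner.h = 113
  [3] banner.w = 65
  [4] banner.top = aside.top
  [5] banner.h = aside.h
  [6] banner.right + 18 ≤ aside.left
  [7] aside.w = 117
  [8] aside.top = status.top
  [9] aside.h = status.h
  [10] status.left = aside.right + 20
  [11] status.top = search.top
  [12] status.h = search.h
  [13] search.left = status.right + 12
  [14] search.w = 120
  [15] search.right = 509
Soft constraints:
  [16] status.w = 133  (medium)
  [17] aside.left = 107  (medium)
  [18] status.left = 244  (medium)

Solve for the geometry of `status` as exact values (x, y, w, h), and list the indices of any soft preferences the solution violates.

status = (x=244, y=66, w=133, h=113)
violated soft preferences: none

1. status.y = 66  [aside.top = status.top]
2. status.h = 113  [aside.h = status.h]
3. status.x = 244  [status.left = aside.right + 20]
4. status.w = 133  [search.left = status.right + 12]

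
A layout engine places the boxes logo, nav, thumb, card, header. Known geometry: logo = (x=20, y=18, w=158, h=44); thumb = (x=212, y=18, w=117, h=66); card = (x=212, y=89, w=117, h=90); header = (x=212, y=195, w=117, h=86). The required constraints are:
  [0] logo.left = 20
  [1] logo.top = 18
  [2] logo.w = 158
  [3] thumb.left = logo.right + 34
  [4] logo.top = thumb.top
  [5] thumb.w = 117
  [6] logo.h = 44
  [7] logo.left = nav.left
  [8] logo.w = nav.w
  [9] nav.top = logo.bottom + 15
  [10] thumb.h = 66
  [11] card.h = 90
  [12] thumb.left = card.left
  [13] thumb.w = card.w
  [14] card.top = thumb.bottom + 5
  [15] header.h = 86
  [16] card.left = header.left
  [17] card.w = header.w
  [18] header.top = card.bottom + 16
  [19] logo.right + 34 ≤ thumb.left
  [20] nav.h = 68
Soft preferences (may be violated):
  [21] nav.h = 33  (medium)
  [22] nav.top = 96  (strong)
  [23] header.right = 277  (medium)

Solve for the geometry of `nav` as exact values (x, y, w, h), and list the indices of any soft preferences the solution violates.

1. nav.x = 20  [logo.left = nav.left]
2. nav.w = 158  [logo.w = nav.w]
3. nav.y = 77  [nav.top = logo.bottom + 15]
4. nav.h = 68  [nav.h = 68]

nav = (x=20, y=77, w=158, h=68)
violated soft preferences: 21, 22, 23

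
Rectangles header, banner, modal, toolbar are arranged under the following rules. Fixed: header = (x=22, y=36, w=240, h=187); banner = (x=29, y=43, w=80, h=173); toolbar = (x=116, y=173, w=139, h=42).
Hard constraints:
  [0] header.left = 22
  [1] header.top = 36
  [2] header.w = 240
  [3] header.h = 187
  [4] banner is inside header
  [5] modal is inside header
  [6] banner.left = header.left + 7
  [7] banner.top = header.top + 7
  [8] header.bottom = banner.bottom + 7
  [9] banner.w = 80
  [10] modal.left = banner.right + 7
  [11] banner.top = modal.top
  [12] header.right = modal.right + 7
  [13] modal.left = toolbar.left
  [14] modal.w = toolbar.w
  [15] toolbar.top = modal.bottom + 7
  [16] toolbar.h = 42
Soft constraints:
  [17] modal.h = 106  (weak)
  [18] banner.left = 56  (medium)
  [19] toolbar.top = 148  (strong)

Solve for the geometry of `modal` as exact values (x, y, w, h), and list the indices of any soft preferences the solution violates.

1. modal.x = 116  [modal.left = banner.right + 7]
2. modal.y = 43  [banner.top = modal.top]
3. modal.w = 139  [header.right = modal.right + 7]
4. modal.h = 123  [toolbar.top = modal.bottom + 7]

modal = (x=116, y=43, w=139, h=123)
violated soft preferences: 17, 18, 19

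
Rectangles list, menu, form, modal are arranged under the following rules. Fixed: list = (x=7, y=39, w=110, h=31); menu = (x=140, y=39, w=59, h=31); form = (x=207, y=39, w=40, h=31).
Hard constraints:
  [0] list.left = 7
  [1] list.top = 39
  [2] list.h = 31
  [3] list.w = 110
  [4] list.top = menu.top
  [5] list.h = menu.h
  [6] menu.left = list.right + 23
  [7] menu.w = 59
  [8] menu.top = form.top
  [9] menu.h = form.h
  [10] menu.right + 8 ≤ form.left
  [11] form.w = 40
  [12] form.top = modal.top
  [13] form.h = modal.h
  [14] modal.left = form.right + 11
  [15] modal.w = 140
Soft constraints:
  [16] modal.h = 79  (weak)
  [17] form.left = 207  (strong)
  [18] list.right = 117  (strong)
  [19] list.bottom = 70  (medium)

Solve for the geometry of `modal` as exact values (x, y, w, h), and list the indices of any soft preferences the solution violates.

modal = (x=258, y=39, w=140, h=31)
violated soft preferences: 16

1. modal.y = 39  [form.top = modal.top]
2. modal.h = 31  [form.h = modal.h]
3. modal.x = 258  [modal.left = form.right + 11]
4. modal.w = 140  [modal.w = 140]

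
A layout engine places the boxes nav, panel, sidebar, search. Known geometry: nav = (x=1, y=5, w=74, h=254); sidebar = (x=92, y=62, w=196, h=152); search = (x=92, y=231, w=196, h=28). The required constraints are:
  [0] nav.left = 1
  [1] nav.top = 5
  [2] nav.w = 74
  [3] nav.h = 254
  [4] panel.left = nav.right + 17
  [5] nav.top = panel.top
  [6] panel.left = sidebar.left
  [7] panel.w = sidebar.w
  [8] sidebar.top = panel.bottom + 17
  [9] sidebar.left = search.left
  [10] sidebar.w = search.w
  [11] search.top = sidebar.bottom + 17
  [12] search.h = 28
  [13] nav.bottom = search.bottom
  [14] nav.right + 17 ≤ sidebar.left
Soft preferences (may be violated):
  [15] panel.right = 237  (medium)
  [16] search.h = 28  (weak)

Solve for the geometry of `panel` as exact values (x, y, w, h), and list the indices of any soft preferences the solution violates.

panel = (x=92, y=5, w=196, h=40)
violated soft preferences: 15

1. panel.x = 92  [panel.left = nav.right + 17]
2. panel.y = 5  [nav.top = panel.top]
3. panel.w = 196  [panel.w = sidebar.w]
4. panel.h = 40  [sidebar.top = panel.bottom + 17]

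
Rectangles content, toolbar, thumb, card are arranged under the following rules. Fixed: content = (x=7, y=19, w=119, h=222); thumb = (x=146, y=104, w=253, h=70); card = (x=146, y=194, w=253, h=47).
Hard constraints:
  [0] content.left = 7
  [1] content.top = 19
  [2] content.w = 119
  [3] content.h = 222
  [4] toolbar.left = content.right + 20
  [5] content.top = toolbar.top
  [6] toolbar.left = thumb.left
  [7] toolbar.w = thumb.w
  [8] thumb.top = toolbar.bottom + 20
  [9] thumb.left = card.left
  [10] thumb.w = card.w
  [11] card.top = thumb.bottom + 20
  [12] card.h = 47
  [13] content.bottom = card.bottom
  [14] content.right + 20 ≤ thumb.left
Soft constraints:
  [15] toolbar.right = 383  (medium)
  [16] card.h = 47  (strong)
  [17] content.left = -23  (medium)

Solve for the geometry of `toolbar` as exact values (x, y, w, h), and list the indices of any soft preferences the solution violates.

1. toolbar.x = 146  [toolbar.left = content.right + 20]
2. toolbar.y = 19  [content.top = toolbar.top]
3. toolbar.w = 253  [toolbar.w = thumb.w]
4. toolbar.h = 65  [thumb.top = toolbar.bottom + 20]

toolbar = (x=146, y=19, w=253, h=65)
violated soft preferences: 15, 17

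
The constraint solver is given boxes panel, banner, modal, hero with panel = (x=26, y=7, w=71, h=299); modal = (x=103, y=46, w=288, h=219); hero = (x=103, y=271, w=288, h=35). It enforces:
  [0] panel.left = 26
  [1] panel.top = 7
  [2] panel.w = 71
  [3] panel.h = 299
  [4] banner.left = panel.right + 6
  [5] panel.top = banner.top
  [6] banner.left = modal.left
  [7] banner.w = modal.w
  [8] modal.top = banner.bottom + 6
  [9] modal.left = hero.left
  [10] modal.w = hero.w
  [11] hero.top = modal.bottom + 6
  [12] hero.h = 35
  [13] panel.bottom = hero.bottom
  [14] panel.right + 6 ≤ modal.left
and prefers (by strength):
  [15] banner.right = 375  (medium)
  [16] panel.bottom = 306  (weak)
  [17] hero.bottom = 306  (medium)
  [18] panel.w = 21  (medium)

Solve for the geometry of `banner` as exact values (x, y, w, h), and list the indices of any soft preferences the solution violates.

1. banner.x = 103  [banner.left = panel.right + 6]
2. banner.y = 7  [panel.top = banner.top]
3. banner.w = 288  [banner.w = modal.w]
4. banner.h = 33  [modal.top = banner.bottom + 6]

banner = (x=103, y=7, w=288, h=33)
violated soft preferences: 15, 18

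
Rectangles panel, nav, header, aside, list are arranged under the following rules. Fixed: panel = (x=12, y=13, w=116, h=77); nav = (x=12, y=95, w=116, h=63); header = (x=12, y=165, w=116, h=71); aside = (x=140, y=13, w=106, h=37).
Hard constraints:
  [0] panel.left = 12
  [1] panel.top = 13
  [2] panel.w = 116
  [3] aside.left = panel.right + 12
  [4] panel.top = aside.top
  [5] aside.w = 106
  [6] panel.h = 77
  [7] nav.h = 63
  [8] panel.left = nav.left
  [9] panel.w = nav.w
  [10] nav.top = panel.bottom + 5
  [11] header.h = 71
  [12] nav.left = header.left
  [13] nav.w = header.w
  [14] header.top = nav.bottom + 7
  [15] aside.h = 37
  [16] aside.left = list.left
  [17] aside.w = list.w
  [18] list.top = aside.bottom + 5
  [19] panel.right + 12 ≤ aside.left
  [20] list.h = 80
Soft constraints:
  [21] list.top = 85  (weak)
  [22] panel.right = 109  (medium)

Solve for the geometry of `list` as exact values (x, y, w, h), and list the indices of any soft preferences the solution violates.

1. list.x = 140  [aside.left = list.left]
2. list.w = 106  [aside.w = list.w]
3. list.y = 55  [list.top = aside.bottom + 5]
4. list.h = 80  [list.h = 80]

list = (x=140, y=55, w=106, h=80)
violated soft preferences: 21, 22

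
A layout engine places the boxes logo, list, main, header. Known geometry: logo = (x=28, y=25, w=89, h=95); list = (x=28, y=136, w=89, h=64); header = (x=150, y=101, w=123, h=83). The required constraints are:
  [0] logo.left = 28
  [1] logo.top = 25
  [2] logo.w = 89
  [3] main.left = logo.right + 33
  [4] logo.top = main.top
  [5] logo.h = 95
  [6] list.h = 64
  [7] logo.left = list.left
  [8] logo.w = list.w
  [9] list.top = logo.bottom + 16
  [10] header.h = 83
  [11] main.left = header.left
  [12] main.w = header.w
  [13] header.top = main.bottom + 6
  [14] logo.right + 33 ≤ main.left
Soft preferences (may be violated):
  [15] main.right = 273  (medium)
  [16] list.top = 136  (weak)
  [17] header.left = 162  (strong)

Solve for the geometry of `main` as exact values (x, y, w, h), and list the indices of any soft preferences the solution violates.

1. main.x = 150  [main.left = logo.right + 33]
2. main.y = 25  [logo.top = main.top]
3. main.w = 123  [main.w = header.w]
4. main.h = 70  [header.top = main.bottom + 6]

main = (x=150, y=25, w=123, h=70)
violated soft preferences: 17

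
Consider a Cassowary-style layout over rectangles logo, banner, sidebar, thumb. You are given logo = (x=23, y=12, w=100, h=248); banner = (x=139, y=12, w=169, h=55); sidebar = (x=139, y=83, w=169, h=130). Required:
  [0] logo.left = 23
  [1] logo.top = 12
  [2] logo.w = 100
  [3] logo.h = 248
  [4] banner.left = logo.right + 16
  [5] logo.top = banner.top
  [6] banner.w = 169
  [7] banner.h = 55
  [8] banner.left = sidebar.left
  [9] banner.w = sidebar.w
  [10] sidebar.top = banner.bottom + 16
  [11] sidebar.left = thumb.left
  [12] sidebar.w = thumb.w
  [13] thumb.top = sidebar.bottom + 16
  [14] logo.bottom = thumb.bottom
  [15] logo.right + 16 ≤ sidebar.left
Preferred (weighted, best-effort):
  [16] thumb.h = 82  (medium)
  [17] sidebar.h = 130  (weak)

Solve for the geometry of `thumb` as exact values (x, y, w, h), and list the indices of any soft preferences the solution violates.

1. thumb.x = 139  [sidebar.left = thumb.left]
2. thumb.w = 169  [sidebar.w = thumb.w]
3. thumb.y = 229  [thumb.top = sidebar.bottom + 16]
4. thumb.h = 31  [logo.bottom = thumb.bottom]

thumb = (x=139, y=229, w=169, h=31)
violated soft preferences: 16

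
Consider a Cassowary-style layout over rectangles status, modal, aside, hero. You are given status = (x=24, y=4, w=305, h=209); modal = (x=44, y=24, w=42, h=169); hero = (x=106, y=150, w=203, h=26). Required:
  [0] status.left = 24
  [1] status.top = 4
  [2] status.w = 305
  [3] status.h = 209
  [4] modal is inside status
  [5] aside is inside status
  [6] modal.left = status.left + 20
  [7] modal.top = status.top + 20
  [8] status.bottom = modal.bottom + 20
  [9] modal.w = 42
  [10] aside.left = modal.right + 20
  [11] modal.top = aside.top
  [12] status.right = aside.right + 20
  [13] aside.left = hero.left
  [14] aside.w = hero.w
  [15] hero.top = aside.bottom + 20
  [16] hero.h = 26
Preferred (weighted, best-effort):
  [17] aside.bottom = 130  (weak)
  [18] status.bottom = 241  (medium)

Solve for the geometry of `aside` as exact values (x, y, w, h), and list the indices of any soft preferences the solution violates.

aside = (x=106, y=24, w=203, h=106)
violated soft preferences: 18

1. aside.x = 106  [aside.left = modal.right + 20]
2. aside.y = 24  [modal.top = aside.top]
3. aside.w = 203  [status.right = aside.right + 20]
4. aside.h = 106  [hero.top = aside.bottom + 20]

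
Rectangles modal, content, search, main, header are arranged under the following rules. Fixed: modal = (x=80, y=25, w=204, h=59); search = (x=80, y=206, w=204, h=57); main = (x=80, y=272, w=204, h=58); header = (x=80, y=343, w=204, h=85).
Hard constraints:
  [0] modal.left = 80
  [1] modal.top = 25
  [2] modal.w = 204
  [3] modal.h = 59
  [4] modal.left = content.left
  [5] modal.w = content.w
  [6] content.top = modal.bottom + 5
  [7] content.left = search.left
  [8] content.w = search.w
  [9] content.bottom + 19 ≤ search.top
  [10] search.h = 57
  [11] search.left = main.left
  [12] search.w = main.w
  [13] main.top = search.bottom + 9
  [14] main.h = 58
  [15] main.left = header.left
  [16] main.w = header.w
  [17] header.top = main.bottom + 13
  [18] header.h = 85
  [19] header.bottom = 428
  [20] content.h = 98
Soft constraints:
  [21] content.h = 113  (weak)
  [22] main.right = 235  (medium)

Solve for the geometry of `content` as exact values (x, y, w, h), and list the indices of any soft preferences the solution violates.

1. content.x = 80  [modal.left = content.left]
2. content.w = 204  [modal.w = content.w]
3. content.y = 89  [content.top = modal.bottom + 5]
4. content.h = 98  [content.h = 98]

content = (x=80, y=89, w=204, h=98)
violated soft preferences: 21, 22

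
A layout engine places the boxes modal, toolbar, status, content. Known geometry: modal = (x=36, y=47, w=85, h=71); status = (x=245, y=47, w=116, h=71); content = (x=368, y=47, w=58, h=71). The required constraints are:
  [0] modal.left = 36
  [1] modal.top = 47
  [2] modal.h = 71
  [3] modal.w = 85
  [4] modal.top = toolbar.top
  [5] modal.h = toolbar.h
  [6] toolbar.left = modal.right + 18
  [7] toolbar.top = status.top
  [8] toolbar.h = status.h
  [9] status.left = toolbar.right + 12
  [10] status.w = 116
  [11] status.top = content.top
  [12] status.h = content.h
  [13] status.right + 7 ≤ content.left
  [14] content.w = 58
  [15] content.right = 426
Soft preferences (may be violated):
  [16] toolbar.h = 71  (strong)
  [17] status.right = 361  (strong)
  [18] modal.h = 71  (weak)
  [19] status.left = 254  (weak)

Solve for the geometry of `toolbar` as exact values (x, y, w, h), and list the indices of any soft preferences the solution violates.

toolbar = (x=139, y=47, w=94, h=71)
violated soft preferences: 19

1. toolbar.y = 47  [modal.top = toolbar.top]
2. toolbar.h = 71  [modal.h = toolbar.h]
3. toolbar.x = 139  [toolbar.left = modal.right + 18]
4. toolbar.w = 94  [status.left = toolbar.right + 12]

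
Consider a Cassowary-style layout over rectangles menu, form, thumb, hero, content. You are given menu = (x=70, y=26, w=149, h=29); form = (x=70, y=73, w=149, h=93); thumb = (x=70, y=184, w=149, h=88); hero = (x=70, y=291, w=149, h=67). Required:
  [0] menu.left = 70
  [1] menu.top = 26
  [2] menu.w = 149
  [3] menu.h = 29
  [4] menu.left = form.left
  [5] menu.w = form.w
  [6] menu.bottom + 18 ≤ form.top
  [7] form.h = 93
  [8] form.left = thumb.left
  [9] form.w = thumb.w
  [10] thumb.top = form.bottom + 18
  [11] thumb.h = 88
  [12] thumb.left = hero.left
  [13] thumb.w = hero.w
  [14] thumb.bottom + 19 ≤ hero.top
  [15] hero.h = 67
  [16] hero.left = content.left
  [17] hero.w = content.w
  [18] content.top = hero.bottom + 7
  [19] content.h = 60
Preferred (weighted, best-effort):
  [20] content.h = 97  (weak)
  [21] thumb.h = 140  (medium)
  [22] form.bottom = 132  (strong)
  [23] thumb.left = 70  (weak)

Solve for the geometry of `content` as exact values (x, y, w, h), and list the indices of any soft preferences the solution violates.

content = (x=70, y=365, w=149, h=60)
violated soft preferences: 20, 21, 22

1. content.x = 70  [hero.left = content.left]
2. content.w = 149  [hero.w = content.w]
3. content.y = 365  [content.top = hero.bottom + 7]
4. content.h = 60  [content.h = 60]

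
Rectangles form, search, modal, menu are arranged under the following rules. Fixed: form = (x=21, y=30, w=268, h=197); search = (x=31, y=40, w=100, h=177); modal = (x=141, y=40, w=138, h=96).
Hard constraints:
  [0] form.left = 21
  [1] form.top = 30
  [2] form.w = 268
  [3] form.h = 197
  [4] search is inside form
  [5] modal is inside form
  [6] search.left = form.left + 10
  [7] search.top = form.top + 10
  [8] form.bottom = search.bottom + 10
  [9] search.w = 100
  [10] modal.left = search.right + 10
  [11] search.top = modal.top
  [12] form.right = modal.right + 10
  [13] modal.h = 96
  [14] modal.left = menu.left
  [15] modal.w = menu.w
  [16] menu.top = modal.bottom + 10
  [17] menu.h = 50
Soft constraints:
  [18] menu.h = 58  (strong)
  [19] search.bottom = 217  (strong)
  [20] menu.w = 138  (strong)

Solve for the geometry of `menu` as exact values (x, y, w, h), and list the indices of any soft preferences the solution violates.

menu = (x=141, y=146, w=138, h=50)
violated soft preferences: 18

1. menu.x = 141  [modal.left = menu.left]
2. menu.w = 138  [modal.w = menu.w]
3. menu.y = 146  [menu.top = modal.bottom + 10]
4. menu.h = 50  [menu.h = 50]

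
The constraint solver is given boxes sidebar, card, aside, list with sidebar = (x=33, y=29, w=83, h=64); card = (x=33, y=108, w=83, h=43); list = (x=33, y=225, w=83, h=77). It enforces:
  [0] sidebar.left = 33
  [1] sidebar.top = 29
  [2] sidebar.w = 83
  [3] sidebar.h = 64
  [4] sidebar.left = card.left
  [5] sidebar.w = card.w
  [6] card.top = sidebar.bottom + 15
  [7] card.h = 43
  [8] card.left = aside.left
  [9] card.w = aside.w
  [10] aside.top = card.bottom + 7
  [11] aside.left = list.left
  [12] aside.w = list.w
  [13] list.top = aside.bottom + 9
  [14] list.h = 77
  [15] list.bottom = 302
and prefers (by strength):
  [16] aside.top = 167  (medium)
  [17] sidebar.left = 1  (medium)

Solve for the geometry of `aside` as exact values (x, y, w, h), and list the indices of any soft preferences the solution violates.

aside = (x=33, y=158, w=83, h=58)
violated soft preferences: 16, 17

1. aside.x = 33  [card.left = aside.left]
2. aside.w = 83  [card.w = aside.w]
3. aside.y = 158  [aside.top = card.bottom + 7]
4. aside.h = 58  [list.top = aside.bottom + 9]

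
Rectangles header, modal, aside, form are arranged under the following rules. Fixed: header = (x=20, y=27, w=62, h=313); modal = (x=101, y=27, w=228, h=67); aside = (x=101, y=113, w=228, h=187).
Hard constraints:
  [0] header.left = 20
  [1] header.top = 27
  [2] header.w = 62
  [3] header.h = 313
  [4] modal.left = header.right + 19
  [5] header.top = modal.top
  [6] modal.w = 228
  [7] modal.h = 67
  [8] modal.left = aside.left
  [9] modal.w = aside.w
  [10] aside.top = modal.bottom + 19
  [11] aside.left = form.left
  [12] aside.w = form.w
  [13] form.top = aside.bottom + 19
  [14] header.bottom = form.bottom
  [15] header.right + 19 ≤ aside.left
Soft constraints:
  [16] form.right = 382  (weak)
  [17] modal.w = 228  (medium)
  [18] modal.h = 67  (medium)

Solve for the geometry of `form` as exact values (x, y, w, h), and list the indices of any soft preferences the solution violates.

form = (x=101, y=319, w=228, h=21)
violated soft preferences: 16

1. form.x = 101  [aside.left = form.left]
2. form.w = 228  [aside.w = form.w]
3. form.y = 319  [form.top = aside.bottom + 19]
4. form.h = 21  [header.bottom = form.bottom]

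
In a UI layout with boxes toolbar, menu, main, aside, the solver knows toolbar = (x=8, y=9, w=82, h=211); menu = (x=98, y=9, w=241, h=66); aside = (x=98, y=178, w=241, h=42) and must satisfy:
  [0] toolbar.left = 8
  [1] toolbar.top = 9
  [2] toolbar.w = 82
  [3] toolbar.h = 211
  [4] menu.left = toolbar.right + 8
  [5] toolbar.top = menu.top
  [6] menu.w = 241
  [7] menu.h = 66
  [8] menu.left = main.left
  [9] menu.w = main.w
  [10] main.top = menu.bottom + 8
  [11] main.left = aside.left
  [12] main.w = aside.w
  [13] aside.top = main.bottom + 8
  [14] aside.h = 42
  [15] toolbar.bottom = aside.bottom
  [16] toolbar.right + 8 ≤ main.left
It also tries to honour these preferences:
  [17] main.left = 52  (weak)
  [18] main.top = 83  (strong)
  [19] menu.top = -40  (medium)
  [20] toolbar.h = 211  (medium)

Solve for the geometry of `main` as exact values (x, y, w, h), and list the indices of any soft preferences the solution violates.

1. main.x = 98  [menu.left = main.left]
2. main.w = 241  [menu.w = main.w]
3. main.y = 83  [main.top = menu.bottom + 8]
4. main.h = 87  [aside.top = main.bottom + 8]

main = (x=98, y=83, w=241, h=87)
violated soft preferences: 17, 19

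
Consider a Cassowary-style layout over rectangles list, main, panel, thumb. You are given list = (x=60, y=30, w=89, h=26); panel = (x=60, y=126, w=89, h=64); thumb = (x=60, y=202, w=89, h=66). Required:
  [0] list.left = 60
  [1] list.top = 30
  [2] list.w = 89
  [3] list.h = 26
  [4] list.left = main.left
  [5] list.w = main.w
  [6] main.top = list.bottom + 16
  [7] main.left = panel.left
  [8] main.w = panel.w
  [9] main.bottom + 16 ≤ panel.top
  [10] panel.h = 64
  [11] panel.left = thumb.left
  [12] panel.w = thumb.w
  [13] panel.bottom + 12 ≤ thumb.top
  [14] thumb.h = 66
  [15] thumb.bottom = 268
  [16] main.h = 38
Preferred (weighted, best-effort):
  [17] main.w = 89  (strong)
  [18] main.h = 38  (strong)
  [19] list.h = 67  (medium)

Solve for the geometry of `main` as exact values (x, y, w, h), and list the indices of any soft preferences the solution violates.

main = (x=60, y=72, w=89, h=38)
violated soft preferences: 19

1. main.x = 60  [list.left = main.left]
2. main.w = 89  [list.w = main.w]
3. main.y = 72  [main.top = list.bottom + 16]
4. main.h = 38  [main.h = 38]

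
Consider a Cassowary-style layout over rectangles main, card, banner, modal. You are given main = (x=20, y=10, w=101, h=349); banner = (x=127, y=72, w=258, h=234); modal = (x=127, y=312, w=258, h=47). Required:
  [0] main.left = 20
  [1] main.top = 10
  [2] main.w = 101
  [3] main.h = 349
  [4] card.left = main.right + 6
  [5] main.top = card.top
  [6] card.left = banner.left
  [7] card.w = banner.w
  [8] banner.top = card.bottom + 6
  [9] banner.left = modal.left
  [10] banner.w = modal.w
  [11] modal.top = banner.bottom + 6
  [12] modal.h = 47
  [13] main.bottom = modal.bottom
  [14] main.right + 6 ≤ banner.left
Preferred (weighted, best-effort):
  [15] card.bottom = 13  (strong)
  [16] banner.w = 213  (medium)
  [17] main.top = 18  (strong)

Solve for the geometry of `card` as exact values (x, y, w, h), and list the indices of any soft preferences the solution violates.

1. card.x = 127  [card.left = main.right + 6]
2. card.y = 10  [main.top = card.top]
3. card.w = 258  [card.w = banner.w]
4. card.h = 56  [banner.top = card.bottom + 6]

card = (x=127, y=10, w=258, h=56)
violated soft preferences: 15, 16, 17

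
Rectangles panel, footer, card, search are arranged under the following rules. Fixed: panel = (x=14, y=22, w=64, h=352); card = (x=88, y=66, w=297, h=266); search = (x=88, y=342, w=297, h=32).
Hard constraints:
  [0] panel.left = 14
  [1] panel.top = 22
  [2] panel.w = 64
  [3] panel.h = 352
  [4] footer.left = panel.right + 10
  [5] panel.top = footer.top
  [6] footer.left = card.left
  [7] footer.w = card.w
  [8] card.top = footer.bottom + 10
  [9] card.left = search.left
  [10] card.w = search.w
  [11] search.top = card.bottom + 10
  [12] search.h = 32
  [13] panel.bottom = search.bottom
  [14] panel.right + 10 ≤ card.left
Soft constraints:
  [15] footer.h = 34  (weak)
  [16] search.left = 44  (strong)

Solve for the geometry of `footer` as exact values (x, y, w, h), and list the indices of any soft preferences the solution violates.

1. footer.x = 88  [footer.left = panel.right + 10]
2. footer.y = 22  [panel.top = footer.top]
3. footer.w = 297  [footer.w = card.w]
4. footer.h = 34  [card.top = footer.bottom + 10]

footer = (x=88, y=22, w=297, h=34)
violated soft preferences: 16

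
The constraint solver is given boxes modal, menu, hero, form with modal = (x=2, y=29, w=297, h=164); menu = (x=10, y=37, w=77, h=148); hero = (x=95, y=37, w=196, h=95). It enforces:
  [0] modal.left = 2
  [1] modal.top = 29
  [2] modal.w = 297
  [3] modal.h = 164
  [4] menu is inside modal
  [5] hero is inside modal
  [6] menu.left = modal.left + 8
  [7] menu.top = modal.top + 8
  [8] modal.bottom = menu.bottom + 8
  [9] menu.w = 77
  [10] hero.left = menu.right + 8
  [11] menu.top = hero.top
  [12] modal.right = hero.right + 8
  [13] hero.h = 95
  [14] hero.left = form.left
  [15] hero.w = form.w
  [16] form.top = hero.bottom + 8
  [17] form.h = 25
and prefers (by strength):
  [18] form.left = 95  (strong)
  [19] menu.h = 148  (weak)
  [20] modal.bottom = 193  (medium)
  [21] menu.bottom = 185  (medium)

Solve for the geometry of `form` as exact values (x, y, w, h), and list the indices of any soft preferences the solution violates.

form = (x=95, y=140, w=196, h=25)
violated soft preferences: none

1. form.x = 95  [hero.left = form.left]
2. form.w = 196  [hero.w = form.w]
3. form.y = 140  [form.top = hero.bottom + 8]
4. form.h = 25  [form.h = 25]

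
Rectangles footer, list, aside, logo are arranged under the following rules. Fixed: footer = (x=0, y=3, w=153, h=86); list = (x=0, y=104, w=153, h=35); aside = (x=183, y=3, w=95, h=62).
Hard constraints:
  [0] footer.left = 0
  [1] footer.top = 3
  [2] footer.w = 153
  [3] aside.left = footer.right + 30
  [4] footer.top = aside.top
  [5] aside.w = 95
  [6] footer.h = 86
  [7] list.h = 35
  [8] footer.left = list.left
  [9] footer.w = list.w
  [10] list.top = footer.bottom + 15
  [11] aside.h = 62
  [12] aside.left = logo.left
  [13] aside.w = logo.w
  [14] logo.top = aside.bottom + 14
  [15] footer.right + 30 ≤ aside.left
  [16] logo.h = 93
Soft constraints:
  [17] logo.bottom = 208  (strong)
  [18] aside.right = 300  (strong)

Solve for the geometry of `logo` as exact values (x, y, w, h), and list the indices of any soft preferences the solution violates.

logo = (x=183, y=79, w=95, h=93)
violated soft preferences: 17, 18

1. logo.x = 183  [aside.left = logo.left]
2. logo.w = 95  [aside.w = logo.w]
3. logo.y = 79  [logo.top = aside.bottom + 14]
4. logo.h = 93  [logo.h = 93]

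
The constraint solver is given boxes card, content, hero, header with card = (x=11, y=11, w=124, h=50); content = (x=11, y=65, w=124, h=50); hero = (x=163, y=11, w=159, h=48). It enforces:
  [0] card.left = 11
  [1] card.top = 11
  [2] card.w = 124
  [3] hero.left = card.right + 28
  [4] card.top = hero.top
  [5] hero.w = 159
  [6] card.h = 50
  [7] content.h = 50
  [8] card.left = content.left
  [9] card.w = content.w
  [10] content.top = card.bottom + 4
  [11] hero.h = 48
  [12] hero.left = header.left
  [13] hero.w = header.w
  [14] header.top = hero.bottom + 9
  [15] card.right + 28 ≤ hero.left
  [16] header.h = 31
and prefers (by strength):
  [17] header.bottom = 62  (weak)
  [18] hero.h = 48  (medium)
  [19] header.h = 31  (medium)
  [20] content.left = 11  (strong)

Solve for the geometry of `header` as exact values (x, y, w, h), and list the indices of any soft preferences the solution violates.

header = (x=163, y=68, w=159, h=31)
violated soft preferences: 17

1. header.x = 163  [hero.left = header.left]
2. header.w = 159  [hero.w = header.w]
3. header.y = 68  [header.top = hero.bottom + 9]
4. header.h = 31  [header.h = 31]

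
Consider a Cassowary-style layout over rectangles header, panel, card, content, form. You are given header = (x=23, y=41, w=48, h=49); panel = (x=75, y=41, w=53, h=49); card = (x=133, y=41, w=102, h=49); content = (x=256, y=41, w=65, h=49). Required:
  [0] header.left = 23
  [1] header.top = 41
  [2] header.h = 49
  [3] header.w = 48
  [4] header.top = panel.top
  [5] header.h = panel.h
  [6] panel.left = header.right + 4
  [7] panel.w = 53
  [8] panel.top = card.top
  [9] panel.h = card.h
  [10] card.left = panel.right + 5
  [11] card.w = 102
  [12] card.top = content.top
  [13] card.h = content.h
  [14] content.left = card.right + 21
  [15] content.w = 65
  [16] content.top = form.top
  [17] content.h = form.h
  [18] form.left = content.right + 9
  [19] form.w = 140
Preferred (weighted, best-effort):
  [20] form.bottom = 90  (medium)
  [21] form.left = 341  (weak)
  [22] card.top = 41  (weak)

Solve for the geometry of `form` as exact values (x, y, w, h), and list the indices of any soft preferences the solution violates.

form = (x=330, y=41, w=140, h=49)
violated soft preferences: 21

1. form.y = 41  [content.top = form.top]
2. form.h = 49  [content.h = form.h]
3. form.x = 330  [form.left = content.right + 9]
4. form.w = 140  [form.w = 140]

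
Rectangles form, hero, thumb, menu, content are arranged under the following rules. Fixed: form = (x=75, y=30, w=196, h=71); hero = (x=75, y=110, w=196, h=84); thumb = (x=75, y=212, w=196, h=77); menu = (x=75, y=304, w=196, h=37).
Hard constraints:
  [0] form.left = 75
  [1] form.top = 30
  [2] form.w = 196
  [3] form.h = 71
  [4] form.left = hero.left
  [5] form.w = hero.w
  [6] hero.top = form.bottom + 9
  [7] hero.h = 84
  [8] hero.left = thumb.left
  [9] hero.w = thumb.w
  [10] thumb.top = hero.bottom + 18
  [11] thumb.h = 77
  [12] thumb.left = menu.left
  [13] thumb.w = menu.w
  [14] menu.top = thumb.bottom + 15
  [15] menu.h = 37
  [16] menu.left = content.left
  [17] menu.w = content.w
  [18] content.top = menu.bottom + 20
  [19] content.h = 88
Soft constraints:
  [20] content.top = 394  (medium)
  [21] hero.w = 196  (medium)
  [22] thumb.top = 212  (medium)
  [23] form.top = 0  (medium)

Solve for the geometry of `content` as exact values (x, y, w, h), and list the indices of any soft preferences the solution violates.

1. content.x = 75  [menu.left = content.left]
2. content.w = 196  [menu.w = content.w]
3. content.y = 361  [content.top = menu.bottom + 20]
4. content.h = 88  [content.h = 88]

content = (x=75, y=361, w=196, h=88)
violated soft preferences: 20, 23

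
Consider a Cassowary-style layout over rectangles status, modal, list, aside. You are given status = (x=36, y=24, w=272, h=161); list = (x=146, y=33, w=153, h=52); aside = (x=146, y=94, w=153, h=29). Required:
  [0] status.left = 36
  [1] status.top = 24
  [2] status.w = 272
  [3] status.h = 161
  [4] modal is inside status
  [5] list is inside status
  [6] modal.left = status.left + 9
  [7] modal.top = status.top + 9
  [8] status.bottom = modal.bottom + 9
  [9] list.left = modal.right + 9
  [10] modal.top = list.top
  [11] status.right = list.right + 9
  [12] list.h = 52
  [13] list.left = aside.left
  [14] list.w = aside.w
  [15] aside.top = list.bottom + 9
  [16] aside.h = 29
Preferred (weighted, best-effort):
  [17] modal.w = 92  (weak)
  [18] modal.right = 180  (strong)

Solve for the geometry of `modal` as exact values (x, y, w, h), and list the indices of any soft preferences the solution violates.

1. modal.x = 45  [modal.left = status.left + 9]
2. modal.y = 33  [modal.top = status.top + 9]
3. modal.h = 143  [status.bottom = modal.bottom + 9]
4. modal.w = 92  [list.left = modal.right + 9]

modal = (x=45, y=33, w=92, h=143)
violated soft preferences: 18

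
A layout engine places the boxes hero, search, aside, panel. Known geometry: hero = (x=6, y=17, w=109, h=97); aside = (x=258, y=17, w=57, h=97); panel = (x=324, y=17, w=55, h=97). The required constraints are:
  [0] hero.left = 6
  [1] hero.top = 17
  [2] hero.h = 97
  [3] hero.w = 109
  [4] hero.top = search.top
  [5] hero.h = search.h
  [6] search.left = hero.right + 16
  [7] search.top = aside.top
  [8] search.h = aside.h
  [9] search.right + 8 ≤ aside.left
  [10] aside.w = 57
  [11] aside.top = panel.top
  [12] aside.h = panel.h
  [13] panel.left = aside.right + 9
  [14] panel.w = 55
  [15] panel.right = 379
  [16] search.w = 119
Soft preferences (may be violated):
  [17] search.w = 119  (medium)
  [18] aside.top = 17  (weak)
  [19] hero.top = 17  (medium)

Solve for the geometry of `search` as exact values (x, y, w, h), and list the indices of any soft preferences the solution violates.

search = (x=131, y=17, w=119, h=97)
violated soft preferences: none

1. search.y = 17  [hero.top = search.top]
2. search.h = 97  [hero.h = search.h]
3. search.x = 131  [search.left = hero.right + 16]
4. search.w = 119  [search.w = 119]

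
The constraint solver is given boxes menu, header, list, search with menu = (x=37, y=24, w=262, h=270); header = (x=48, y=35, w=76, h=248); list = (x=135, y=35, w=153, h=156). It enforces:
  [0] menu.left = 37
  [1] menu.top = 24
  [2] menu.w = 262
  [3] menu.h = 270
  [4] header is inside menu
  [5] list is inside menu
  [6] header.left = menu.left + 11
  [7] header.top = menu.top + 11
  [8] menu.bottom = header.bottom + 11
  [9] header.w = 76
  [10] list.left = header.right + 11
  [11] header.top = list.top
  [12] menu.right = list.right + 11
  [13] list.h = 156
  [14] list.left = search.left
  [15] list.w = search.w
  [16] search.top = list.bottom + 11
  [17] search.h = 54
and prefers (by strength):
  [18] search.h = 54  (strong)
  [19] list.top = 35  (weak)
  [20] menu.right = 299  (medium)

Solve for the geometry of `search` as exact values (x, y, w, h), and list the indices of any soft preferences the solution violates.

1. search.x = 135  [list.left = search.left]
2. search.w = 153  [list.w = search.w]
3. search.y = 202  [search.top = list.bottom + 11]
4. search.h = 54  [search.h = 54]

search = (x=135, y=202, w=153, h=54)
violated soft preferences: none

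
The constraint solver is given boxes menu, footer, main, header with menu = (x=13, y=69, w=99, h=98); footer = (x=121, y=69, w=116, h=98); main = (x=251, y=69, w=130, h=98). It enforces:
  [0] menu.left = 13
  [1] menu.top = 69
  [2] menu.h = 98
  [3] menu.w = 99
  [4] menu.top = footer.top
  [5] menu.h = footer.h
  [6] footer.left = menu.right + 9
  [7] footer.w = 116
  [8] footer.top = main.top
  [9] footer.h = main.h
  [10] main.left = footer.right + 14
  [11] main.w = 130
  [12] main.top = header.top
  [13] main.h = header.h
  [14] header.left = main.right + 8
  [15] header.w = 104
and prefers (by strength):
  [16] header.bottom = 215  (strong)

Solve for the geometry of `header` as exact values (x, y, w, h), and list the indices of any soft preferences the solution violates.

header = (x=389, y=69, w=104, h=98)
violated soft preferences: 16

1. header.y = 69  [main.top = header.top]
2. header.h = 98  [main.h = header.h]
3. header.x = 389  [header.left = main.right + 8]
4. header.w = 104  [header.w = 104]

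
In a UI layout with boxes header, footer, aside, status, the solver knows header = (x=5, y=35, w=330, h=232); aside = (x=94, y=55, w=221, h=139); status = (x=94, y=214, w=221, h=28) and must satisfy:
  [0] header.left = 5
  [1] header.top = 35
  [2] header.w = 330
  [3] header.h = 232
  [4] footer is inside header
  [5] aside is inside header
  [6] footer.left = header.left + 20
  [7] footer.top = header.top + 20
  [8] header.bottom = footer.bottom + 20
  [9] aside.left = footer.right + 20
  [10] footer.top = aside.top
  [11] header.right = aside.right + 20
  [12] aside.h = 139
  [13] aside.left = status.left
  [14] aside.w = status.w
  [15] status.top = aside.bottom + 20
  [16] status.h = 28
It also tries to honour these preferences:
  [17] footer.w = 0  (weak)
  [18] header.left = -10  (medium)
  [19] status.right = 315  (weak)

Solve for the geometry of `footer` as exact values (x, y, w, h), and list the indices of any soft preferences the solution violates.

1. footer.x = 25  [footer.left = header.left + 20]
2. footer.y = 55  [footer.top = header.top + 20]
3. footer.h = 192  [header.bottom = footer.bottom + 20]
4. footer.w = 49  [aside.left = footer.right + 20]

footer = (x=25, y=55, w=49, h=192)
violated soft preferences: 17, 18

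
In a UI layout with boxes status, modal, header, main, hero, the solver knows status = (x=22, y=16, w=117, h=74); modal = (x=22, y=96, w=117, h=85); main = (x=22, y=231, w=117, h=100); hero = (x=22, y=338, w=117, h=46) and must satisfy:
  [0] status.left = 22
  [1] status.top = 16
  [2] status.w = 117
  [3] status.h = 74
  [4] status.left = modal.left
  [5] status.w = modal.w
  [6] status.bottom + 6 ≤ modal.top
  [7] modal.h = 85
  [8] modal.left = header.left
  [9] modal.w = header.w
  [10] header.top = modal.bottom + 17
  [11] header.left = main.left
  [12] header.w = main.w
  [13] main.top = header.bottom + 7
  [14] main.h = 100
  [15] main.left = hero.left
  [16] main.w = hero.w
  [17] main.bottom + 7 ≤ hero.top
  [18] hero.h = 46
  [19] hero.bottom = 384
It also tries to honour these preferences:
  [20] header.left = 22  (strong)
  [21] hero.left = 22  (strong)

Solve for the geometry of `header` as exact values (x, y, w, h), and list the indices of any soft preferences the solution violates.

header = (x=22, y=198, w=117, h=26)
violated soft preferences: none

1. header.x = 22  [modal.left = header.left]
2. header.w = 117  [modal.w = header.w]
3. header.y = 198  [header.top = modal.bottom + 17]
4. header.h = 26  [main.top = header.bottom + 7]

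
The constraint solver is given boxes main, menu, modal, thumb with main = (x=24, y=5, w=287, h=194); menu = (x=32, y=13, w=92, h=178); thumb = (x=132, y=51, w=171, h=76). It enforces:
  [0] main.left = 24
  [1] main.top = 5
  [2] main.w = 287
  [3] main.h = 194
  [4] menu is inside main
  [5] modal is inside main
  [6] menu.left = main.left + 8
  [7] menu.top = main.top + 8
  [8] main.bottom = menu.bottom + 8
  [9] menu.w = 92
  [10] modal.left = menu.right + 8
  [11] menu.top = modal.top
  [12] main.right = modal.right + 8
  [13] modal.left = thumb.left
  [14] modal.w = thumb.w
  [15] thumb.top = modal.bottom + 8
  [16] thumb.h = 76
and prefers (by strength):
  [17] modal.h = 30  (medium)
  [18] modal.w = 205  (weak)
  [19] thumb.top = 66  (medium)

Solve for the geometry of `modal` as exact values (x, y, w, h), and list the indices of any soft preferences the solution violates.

modal = (x=132, y=13, w=171, h=30)
violated soft preferences: 18, 19

1. modal.x = 132  [modal.left = menu.right + 8]
2. modal.y = 13  [menu.top = modal.top]
3. modal.w = 171  [main.right = modal.right + 8]
4. modal.h = 30  [thumb.top = modal.bottom + 8]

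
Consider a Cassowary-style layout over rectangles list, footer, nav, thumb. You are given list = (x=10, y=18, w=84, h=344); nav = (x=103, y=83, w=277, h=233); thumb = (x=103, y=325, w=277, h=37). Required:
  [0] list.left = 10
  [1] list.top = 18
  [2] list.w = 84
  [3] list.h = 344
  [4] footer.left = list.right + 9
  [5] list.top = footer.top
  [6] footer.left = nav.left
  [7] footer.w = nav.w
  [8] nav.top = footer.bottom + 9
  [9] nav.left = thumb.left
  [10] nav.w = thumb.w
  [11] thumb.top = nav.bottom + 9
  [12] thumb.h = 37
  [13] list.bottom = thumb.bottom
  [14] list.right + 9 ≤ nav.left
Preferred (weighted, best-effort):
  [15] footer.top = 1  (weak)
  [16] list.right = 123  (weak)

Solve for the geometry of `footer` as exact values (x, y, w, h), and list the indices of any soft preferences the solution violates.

1. footer.x = 103  [footer.left = list.right + 9]
2. footer.y = 18  [list.top = footer.top]
3. footer.w = 277  [footer.w = nav.w]
4. footer.h = 56  [nav.top = footer.bottom + 9]

footer = (x=103, y=18, w=277, h=56)
violated soft preferences: 15, 16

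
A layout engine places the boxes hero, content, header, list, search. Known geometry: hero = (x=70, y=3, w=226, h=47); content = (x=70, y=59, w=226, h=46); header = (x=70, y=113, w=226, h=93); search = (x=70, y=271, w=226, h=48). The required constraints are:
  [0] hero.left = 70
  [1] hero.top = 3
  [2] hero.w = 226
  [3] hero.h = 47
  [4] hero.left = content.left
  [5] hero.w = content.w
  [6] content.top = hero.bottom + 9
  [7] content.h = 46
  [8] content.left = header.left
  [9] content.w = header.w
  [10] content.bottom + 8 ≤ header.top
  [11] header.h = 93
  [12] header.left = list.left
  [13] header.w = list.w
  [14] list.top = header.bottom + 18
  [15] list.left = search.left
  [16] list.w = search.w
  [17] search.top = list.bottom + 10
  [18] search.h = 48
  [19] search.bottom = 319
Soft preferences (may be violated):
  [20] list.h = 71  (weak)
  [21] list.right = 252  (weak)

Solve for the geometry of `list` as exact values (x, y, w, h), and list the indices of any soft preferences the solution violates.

list = (x=70, y=224, w=226, h=37)
violated soft preferences: 20, 21

1. list.x = 70  [header.left = list.left]
2. list.w = 226  [header.w = list.w]
3. list.y = 224  [list.top = header.bottom + 18]
4. list.h = 37  [search.top = list.bottom + 10]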